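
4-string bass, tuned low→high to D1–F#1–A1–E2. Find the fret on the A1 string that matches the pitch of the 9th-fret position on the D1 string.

D1 at fret 9 is D1 + 9 semitones = B1.
The open A1 string is 7 semitones above the open D1, so the same pitch on the A1 string lies at fret 9 − 7 = 2.

2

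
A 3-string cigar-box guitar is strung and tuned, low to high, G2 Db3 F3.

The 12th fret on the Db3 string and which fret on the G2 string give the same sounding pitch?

Db3 at fret 12 is Db3 + 12 semitones = Db4.
The open G2 string is 6 semitones below the open Db3, so the same pitch on the G2 string lies at fret 12 + 6 = 18.

18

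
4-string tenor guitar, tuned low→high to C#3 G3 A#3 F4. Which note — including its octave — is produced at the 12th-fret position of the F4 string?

Each fret is one semitone, so F4 + 12 = F5.

F5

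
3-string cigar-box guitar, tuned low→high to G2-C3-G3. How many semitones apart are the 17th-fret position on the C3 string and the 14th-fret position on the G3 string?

4 semitones

C3 at fret 17 → F4 (MIDI 65); G3 at fret 14 → A4 (MIDI 69).
65 − 69 = -4, so the two pitches are 4 semitones apart, with A4 the higher.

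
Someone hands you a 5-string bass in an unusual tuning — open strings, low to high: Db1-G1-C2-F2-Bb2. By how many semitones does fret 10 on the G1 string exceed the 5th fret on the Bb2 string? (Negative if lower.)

G1 at fret 10 → F2 (MIDI 41); Bb2 at fret 5 → Eb3 (MIDI 51).
41 − 51 = -10, so the two pitches are 10 semitones apart.

-10 semitones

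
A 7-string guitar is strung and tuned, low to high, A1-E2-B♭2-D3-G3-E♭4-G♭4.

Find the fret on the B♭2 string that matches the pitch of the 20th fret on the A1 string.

Fret 20 on A1 is MIDI 33 + 20 = 53 (F3). On the B♭2 string (open MIDI 46), that pitch is 53 − 46 = fret 7.

7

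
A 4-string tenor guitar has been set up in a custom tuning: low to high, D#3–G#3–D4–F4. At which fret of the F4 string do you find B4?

B4 is 6 semitones above the open F4 (F–F#–G–G#–A–A#–B), so it sits at fret 6.

6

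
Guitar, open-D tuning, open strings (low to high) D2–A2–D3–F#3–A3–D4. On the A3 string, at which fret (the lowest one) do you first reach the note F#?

9

From A3, count semitones up the chromatic scale until reaching F#: A–A#–B–C–C#–D–D#–E–F–F# — 9 steps.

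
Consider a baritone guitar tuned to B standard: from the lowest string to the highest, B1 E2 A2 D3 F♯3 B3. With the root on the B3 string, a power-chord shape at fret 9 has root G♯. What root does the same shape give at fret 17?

Moving from fret 9 to fret 17 shifts the root by 8 semitones.
G♯ up 8 semitones is E.

E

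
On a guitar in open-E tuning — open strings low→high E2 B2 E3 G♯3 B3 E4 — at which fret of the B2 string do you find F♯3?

F♯3 is 7 semitones above the open B2 (B–C–C#–D–D#–E–F–F#), so it sits at fret 7.

7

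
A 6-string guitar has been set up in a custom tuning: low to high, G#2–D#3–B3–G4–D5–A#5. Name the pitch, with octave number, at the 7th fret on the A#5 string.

Each fret is one semitone, so A#5 + 7 = F6.

F6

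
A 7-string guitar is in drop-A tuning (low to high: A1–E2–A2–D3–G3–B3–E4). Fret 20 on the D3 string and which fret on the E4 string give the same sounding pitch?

6

D3 at fret 20 is D3 + 20 semitones = A♯4.
The open E4 string is 14 semitones above the open D3, so the same pitch on the E4 string lies at fret 20 − 14 = 6.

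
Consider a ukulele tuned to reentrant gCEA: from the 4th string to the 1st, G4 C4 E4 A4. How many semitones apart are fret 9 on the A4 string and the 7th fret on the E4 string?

A4 at fret 9 → F#5 (MIDI 78); E4 at fret 7 → B4 (MIDI 71).
78 − 71 = 7, so the two pitches are 7 semitones apart, with F#5 the higher.

7 semitones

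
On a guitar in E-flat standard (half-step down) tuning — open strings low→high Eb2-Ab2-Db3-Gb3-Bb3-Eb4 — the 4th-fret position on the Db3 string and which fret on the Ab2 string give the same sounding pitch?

9

Fret 4 on Db3 is MIDI 49 + 4 = 53 (F3). On the Ab2 string (open MIDI 44), that pitch is 53 − 44 = fret 9.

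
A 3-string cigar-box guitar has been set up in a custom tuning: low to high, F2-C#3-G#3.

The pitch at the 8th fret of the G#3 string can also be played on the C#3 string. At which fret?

15

G#3 at fret 8 is G#3 + 8 semitones = E4.
The open C#3 string is 7 semitones below the open G#3, so the same pitch on the C#3 string lies at fret 8 + 7 = 15.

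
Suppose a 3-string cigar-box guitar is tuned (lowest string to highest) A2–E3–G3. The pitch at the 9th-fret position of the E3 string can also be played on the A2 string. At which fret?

16

Fret 9 on E3 is MIDI 52 + 9 = 61 (Db4). On the A2 string (open MIDI 45), that pitch is 61 − 45 = fret 16.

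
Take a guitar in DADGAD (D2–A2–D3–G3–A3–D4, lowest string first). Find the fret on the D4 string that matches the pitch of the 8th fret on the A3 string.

3

Fret 8 on A3 is MIDI 57 + 8 = 65 (F4). On the D4 string (open MIDI 62), that pitch is 65 − 62 = fret 3.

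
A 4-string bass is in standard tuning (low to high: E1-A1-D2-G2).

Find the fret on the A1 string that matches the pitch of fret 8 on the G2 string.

18

G2 at fret 8 is G2 + 8 semitones = D#3.
The open A1 string is 10 semitones below the open G2, so the same pitch on the A1 string lies at fret 8 + 10 = 18.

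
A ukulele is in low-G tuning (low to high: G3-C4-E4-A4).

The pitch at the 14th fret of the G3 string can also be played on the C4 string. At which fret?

9

Fret 14 on G3 is MIDI 55 + 14 = 69 (A4). On the C4 string (open MIDI 60), that pitch is 69 − 60 = fret 9.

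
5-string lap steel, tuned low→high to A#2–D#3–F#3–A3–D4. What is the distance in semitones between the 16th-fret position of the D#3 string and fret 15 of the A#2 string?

D#3 at fret 16 → G4 (MIDI 67); A#2 at fret 15 → C#4 (MIDI 61).
67 − 61 = 6, so the two pitches are 6 semitones apart, with G4 the higher.

6 semitones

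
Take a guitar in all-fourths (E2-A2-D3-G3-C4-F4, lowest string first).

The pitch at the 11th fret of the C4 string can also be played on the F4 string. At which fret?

6

C4 at fret 11 is C4 + 11 semitones = B4.
The open F4 string is 5 semitones above the open C4, so the same pitch on the F4 string lies at fret 11 − 5 = 6.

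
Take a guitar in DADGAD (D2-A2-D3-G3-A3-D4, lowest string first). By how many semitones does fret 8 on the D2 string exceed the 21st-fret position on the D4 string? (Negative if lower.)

D2 at fret 8 → A♯2 (MIDI 46); D4 at fret 21 → B5 (MIDI 83).
46 − 83 = -37, so the two pitches are 37 semitones apart.

-37 semitones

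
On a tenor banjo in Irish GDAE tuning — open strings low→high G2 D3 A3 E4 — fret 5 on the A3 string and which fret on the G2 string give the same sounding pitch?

19

A3 at fret 5 is A3 + 5 semitones = D4.
The open G2 string is 14 semitones below the open A3, so the same pitch on the G2 string lies at fret 5 + 14 = 19.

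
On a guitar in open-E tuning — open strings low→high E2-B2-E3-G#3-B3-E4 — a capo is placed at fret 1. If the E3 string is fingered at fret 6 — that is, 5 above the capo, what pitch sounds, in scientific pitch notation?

The capo raises the open E3 by 1 semitone to F3; fretting 5 more gives E3 + 1 + 5 = E3 + 6 semitones = A#3.

A#3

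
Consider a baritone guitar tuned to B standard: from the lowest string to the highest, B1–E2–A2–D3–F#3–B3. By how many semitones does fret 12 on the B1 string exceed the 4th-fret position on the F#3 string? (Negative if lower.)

B1 at fret 12 → B2 (MIDI 47); F#3 at fret 4 → A#3 (MIDI 58).
47 − 58 = -11, so the two pitches are 11 semitones apart.

-11 semitones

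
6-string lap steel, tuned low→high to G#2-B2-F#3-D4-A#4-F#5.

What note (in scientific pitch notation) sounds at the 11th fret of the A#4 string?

A5

A#4 is MIDI 70. Adding 11 gives 81, which is A5.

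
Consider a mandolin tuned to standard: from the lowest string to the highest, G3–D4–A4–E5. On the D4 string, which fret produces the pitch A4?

7

A4 is 7 semitones above the open D4 (D–D#–E–F–F#–G–G#–A), so it sits at fret 7.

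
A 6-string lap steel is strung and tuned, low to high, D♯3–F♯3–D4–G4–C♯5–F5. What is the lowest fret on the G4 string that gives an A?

2

From G4, count semitones up the chromatic scale until reaching A: G–G#–A — 2 steps.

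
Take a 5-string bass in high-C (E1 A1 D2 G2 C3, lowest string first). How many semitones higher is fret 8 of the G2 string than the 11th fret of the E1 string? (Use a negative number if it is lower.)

G2 at fret 8 → D#3 (MIDI 51); E1 at fret 11 → D#2 (MIDI 39).
51 − 39 = 12, so the two pitches are 12 semitones apart.

12 semitones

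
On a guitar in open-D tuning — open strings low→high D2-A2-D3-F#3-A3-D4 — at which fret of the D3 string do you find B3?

9

B3 is 9 semitones above the open D3 (D–D#–E–F–F#–G–G#–A–A#–B), so it sits at fret 9.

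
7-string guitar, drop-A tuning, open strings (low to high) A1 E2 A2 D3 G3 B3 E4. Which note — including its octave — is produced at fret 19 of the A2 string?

E4

Each fret is one semitone, so A2 + 19 = E4.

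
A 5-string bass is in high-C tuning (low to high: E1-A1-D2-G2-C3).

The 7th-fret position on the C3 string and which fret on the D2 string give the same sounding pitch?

C3 at fret 7 is C3 + 7 semitones = G3.
The open D2 string is 10 semitones below the open C3, so the same pitch on the D2 string lies at fret 7 + 10 = 17.

17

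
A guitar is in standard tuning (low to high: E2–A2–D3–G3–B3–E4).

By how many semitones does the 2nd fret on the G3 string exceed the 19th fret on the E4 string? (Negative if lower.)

-26 semitones

G3 at fret 2 → A3 (MIDI 57); E4 at fret 19 → B5 (MIDI 83).
57 − 83 = -26, so the two pitches are 26 semitones apart.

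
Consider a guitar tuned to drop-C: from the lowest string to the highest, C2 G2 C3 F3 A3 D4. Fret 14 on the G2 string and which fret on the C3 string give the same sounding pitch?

G2 at fret 14 is G2 + 14 semitones = A3.
The open C3 string is 5 semitones above the open G2, so the same pitch on the C3 string lies at fret 14 − 5 = 9.

9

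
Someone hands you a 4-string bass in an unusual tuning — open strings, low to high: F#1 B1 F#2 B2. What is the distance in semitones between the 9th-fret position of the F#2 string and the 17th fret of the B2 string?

13 semitones

F#2 at fret 9 → D#3 (MIDI 51); B2 at fret 17 → E4 (MIDI 64).
51 − 64 = -13, so the two pitches are 13 semitones apart, with E4 the higher.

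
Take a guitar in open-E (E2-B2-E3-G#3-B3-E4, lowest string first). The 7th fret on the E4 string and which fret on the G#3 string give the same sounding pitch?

15

Fret 7 on E4 is MIDI 64 + 7 = 71 (B4). On the G#3 string (open MIDI 56), that pitch is 71 − 56 = fret 15.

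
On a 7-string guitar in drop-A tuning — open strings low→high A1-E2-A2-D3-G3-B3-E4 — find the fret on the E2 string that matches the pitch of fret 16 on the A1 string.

9

A1 at fret 16 is A1 + 16 semitones = C#3.
The open E2 string is 7 semitones above the open A1, so the same pitch on the E2 string lies at fret 16 − 7 = 9.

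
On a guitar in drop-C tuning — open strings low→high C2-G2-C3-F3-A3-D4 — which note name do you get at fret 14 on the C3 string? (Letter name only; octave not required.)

D

The open C3 string plus 14 semitones: C–C#–D–D#–…–C–C#–D.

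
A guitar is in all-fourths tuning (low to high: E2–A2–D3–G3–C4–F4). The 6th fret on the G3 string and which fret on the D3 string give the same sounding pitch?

11

G3 at fret 6 is G3 + 6 semitones = C#4.
The open D3 string is 5 semitones below the open G3, so the same pitch on the D3 string lies at fret 6 + 5 = 11.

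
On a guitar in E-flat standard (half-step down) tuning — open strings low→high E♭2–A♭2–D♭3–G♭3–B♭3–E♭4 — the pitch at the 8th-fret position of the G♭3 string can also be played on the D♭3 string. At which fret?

Fret 8 on G♭3 is MIDI 54 + 8 = 62 (D4). On the D♭3 string (open MIDI 49), that pitch is 62 − 49 = fret 13.

13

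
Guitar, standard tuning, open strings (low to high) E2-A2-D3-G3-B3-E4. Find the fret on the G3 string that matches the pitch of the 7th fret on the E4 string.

Fret 7 on E4 is MIDI 64 + 7 = 71 (B4). On the G3 string (open MIDI 55), that pitch is 71 − 55 = fret 16.

16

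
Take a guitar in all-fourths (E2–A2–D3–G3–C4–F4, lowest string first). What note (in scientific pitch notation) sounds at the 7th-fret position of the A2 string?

A2 is MIDI 45. Adding 7 gives 52, which is E3.

E3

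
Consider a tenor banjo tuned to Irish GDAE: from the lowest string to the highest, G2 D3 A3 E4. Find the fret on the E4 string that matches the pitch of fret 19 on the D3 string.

5

Fret 19 on D3 is MIDI 50 + 19 = 69 (A4). On the E4 string (open MIDI 64), that pitch is 69 − 64 = fret 5.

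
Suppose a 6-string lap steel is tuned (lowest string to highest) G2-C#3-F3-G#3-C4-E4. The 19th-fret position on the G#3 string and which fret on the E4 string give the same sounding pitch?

11

G#3 at fret 19 is G#3 + 19 semitones = D#5.
The open E4 string is 8 semitones above the open G#3, so the same pitch on the E4 string lies at fret 19 − 8 = 11.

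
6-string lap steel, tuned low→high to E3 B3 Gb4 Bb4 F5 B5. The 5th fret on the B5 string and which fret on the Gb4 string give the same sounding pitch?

22

B5 at fret 5 is B5 + 5 semitones = E6.
The open Gb4 string is 17 semitones below the open B5, so the same pitch on the Gb4 string lies at fret 5 + 17 = 22.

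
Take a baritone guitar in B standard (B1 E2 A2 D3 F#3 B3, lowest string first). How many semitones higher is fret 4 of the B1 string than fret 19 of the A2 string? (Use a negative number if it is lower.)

-25 semitones

B1 at fret 4 → D#2 (MIDI 39); A2 at fret 19 → E4 (MIDI 64).
39 − 64 = -25, so the two pitches are 25 semitones apart.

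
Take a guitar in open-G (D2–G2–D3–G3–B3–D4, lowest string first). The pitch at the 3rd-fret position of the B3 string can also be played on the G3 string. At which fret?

B3 at fret 3 is B3 + 3 semitones = D4.
The open G3 string is 4 semitones below the open B3, so the same pitch on the G3 string lies at fret 3 + 4 = 7.

7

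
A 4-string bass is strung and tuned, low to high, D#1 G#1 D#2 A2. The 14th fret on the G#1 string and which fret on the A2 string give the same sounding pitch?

1

Fret 14 on G#1 is MIDI 32 + 14 = 46 (A#2). On the A2 string (open MIDI 45), that pitch is 46 − 45 = fret 1.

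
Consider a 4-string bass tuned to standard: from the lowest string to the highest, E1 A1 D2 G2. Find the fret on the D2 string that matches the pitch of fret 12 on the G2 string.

17

G2 at fret 12 is G2 + 12 semitones = G3.
The open D2 string is 5 semitones below the open G2, so the same pitch on the D2 string lies at fret 12 + 5 = 17.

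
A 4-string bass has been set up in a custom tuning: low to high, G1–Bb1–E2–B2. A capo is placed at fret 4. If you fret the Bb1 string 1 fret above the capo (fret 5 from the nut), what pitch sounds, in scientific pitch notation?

Eb2

The capo raises the open Bb1 by 4 semitones to D2; fretting 1 more gives Bb1 + 4 + 1 = Bb1 + 5 semitones = Eb2.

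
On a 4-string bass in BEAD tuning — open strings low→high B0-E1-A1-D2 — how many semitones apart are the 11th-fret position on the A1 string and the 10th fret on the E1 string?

6 semitones

A1 at fret 11 → G#2 (MIDI 44); E1 at fret 10 → D2 (MIDI 38).
44 − 38 = 6, so the two pitches are 6 semitones apart, with G#2 the higher.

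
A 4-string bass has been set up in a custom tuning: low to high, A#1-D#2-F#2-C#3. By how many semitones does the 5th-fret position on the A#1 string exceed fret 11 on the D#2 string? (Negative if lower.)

-11 semitones

A#1 at fret 5 → D#2 (MIDI 39); D#2 at fret 11 → D3 (MIDI 50).
39 − 50 = -11, so the two pitches are 11 semitones apart.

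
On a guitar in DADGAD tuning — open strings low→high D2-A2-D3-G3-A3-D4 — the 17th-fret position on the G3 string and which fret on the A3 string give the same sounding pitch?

G3 at fret 17 is G3 + 17 semitones = C5.
The open A3 string is 2 semitones above the open G3, so the same pitch on the A3 string lies at fret 17 − 2 = 15.

15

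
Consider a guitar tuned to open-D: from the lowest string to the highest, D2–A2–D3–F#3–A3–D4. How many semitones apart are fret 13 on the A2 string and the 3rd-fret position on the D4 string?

7 semitones

A2 at fret 13 → A#3 (MIDI 58); D4 at fret 3 → F4 (MIDI 65).
58 − 65 = -7, so the two pitches are 7 semitones apart, with F4 the higher.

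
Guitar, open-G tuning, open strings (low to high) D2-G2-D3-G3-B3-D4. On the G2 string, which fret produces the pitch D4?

D4 is 19 semitones above the open G2 (G–G#–A–A#–…–C–C#–D), so it sits at fret 19.

19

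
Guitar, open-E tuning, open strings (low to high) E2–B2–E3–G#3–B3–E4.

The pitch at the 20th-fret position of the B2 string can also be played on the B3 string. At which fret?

Fret 20 on B2 is MIDI 47 + 20 = 67 (G4). On the B3 string (open MIDI 59), that pitch is 67 − 59 = fret 8.

8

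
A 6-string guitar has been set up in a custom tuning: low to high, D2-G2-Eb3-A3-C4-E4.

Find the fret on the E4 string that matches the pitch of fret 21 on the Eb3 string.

8

Fret 21 on Eb3 is MIDI 51 + 21 = 72 (C5). On the E4 string (open MIDI 64), that pitch is 72 − 64 = fret 8.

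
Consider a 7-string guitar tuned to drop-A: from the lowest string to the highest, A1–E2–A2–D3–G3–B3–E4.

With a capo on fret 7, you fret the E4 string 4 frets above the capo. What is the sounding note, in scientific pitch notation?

D#5

The capo raises the open E4 by 7 semitones to B4; fretting 4 more gives E4 + 7 + 4 = E4 + 11 semitones = D#5.
(Also written Eb.)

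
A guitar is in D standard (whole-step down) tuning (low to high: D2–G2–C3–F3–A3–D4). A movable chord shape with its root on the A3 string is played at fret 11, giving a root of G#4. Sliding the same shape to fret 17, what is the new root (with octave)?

Moving from fret 11 to fret 17 shifts the root by 6 semitones.
G#4 up 6 semitones is D5.

D5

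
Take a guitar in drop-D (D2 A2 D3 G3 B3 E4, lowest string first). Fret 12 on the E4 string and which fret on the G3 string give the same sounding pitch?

21

Fret 12 on E4 is MIDI 64 + 12 = 76 (E5). On the G3 string (open MIDI 55), that pitch is 76 − 55 = fret 21.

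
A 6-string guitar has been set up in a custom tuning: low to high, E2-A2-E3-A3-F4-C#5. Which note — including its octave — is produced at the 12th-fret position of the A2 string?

A3

A2 is MIDI 45. Adding 12 gives 57, which is A3.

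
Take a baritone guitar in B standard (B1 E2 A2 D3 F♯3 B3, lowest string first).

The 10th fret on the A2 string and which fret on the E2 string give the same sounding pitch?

15

Fret 10 on A2 is MIDI 45 + 10 = 55 (G3). On the E2 string (open MIDI 40), that pitch is 55 − 40 = fret 15.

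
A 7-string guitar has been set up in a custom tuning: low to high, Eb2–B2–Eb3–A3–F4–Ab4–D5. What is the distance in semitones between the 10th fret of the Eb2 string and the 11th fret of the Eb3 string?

Eb2 at fret 10 → Db3 (MIDI 49); Eb3 at fret 11 → D4 (MIDI 62).
49 − 62 = -13, so the two pitches are 13 semitones apart, with D4 the higher.

13 semitones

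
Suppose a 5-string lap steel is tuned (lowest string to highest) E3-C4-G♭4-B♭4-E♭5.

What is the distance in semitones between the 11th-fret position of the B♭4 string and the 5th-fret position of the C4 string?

B♭4 at fret 11 → A5 (MIDI 81); C4 at fret 5 → F4 (MIDI 65).
81 − 65 = 16, so the two pitches are 16 semitones apart, with A5 the higher.

16 semitones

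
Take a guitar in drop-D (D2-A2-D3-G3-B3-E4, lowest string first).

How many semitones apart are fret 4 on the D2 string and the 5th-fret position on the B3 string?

D2 at fret 4 → F#2 (MIDI 42); B3 at fret 5 → E4 (MIDI 64).
42 − 64 = -22, so the two pitches are 22 semitones apart, with E4 the higher.

22 semitones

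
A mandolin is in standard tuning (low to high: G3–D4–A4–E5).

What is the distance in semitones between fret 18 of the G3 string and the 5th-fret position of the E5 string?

G3 at fret 18 → C#5 (MIDI 73); E5 at fret 5 → A5 (MIDI 81).
73 − 81 = -8, so the two pitches are 8 semitones apart, with A5 the higher.

8 semitones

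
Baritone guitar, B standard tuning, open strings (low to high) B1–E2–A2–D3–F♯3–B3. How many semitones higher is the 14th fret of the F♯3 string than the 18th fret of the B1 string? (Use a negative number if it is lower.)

15 semitones

F♯3 at fret 14 → G♯4 (MIDI 68); B1 at fret 18 → F3 (MIDI 53).
68 − 53 = 15, so the two pitches are 15 semitones apart.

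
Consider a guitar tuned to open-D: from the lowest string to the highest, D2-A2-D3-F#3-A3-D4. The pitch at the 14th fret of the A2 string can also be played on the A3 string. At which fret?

2

A2 at fret 14 is A2 + 14 semitones = B3.
The open A3 string is 12 semitones above the open A2, so the same pitch on the A3 string lies at fret 14 − 12 = 2.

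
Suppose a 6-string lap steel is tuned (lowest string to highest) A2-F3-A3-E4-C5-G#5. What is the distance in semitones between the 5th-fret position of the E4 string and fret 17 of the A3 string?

5 semitones

E4 at fret 5 → A4 (MIDI 69); A3 at fret 17 → D5 (MIDI 74).
69 − 74 = -5, so the two pitches are 5 semitones apart, with D5 the higher.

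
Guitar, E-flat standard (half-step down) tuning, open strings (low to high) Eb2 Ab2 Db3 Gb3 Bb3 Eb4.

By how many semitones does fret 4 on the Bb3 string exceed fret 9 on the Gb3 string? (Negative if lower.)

Bb3 at fret 4 → D4 (MIDI 62); Gb3 at fret 9 → Eb4 (MIDI 63).
62 − 63 = -1, so the two pitches are 1 semitone apart.

-1 semitone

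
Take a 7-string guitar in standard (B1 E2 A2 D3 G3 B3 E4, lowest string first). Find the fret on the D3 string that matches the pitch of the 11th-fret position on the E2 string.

E2 at fret 11 is E2 + 11 semitones = D#3.
The open D3 string is 10 semitones above the open E2, so the same pitch on the D3 string lies at fret 11 − 10 = 1.

1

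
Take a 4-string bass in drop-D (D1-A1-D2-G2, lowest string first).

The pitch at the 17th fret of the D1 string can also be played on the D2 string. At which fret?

Fret 17 on D1 is MIDI 26 + 17 = 43 (G2). On the D2 string (open MIDI 38), that pitch is 43 − 38 = fret 5.

5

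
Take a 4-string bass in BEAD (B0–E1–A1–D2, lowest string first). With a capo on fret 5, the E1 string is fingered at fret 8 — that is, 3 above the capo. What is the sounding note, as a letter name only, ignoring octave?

C

The capo raises the open E1 by 5 semitones to A1; fretting 3 more gives E1 + 5 + 3 = E1 + 8 semitones, landing on C.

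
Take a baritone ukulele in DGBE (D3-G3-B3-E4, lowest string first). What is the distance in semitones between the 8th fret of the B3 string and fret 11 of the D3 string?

6 semitones

B3 at fret 8 → G4 (MIDI 67); D3 at fret 11 → C#4 (MIDI 61).
67 − 61 = 6, so the two pitches are 6 semitones apart, with G4 the higher.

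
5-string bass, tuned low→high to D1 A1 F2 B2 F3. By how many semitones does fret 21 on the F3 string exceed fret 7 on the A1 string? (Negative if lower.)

F3 at fret 21 → D5 (MIDI 74); A1 at fret 7 → E2 (MIDI 40).
74 − 40 = 34, so the two pitches are 34 semitones apart.

34 semitones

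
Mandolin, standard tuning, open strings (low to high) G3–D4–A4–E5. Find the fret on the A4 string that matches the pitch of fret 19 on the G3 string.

G3 at fret 19 is G3 + 19 semitones = D5.
The open A4 string is 14 semitones above the open G3, so the same pitch on the A4 string lies at fret 19 − 14 = 5.

5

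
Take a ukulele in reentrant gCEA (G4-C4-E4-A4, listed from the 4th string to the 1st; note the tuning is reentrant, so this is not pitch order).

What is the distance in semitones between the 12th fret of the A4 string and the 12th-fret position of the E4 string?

A4 at fret 12 → A5 (MIDI 81); E4 at fret 12 → E5 (MIDI 76).
81 − 76 = 5, so the two pitches are 5 semitones apart, with A5 the higher.

5 semitones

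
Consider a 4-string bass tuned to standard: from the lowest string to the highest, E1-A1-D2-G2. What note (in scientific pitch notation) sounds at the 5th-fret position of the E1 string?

Each fret is one semitone, so E1 + 5 = A1.

A1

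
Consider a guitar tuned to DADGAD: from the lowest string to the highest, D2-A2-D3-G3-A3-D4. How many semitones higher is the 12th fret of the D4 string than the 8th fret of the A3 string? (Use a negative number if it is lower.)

D4 at fret 12 → D5 (MIDI 74); A3 at fret 8 → F4 (MIDI 65).
74 − 65 = 9, so the two pitches are 9 semitones apart.

9 semitones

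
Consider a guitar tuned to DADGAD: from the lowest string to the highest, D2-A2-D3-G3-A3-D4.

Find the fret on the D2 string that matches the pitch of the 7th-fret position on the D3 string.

19

D3 at fret 7 is D3 + 7 semitones = A3.
The open D2 string is 12 semitones below the open D3, so the same pitch on the D2 string lies at fret 7 + 12 = 19.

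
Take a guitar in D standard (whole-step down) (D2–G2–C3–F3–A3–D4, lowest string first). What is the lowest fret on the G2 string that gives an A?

2

From G2, count semitones up the chromatic scale until reaching A: G–G#–A — 2 steps.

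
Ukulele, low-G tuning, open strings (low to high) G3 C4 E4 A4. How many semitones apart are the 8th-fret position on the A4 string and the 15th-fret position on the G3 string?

7 semitones

A4 at fret 8 → F5 (MIDI 77); G3 at fret 15 → A#4 (MIDI 70).
77 − 70 = 7, so the two pitches are 7 semitones apart, with F5 the higher.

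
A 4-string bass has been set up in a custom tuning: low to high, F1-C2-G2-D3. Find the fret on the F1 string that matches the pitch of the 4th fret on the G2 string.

G2 at fret 4 is G2 + 4 semitones = B2.
The open F1 string is 14 semitones below the open G2, so the same pitch on the F1 string lies at fret 4 + 14 = 18.

18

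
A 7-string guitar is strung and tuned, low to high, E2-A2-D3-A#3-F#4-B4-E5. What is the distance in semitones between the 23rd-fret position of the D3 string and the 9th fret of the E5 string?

D3 at fret 23 → C#5 (MIDI 73); E5 at fret 9 → C#6 (MIDI 85).
73 − 85 = -12, so the two pitches are 12 semitones apart, with C#6 the higher.

12 semitones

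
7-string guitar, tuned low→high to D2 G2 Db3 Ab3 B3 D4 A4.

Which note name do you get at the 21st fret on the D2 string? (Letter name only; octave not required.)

The open D2 string plus 21 semitones: D–Eb–E–F–…–A–Bb–B.

B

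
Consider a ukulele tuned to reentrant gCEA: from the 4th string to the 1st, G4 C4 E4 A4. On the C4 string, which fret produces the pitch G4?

7

G4 is 7 semitones above the open C4 (C–C#–D–D#–E–F–F#–G), so it sits at fret 7.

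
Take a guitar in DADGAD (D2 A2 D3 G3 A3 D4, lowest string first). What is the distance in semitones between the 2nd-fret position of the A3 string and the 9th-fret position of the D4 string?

A3 at fret 2 → B3 (MIDI 59); D4 at fret 9 → B4 (MIDI 71).
59 − 71 = -12, so the two pitches are 12 semitones apart, with B4 the higher.

12 semitones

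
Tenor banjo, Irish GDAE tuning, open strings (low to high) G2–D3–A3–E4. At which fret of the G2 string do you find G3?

12

G3 is 12 semitones above the open G2 (G–G#–A–A#–…–F–F#–G), so it sits at fret 12.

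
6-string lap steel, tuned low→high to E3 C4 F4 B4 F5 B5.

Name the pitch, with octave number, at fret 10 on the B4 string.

Each fret is one semitone, so B4 + 10 = A5.

A5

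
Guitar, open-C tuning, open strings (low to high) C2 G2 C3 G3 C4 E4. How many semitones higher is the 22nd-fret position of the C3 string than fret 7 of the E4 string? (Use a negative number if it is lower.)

C3 at fret 22 → A#4 (MIDI 70); E4 at fret 7 → B4 (MIDI 71).
70 − 71 = -1, so the two pitches are 1 semitone apart.

-1 semitone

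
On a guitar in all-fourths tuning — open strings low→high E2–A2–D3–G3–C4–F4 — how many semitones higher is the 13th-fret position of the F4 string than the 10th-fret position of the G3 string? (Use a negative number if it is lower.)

F4 at fret 13 → F#5 (MIDI 78); G3 at fret 10 → F4 (MIDI 65).
78 − 65 = 13, so the two pitches are 13 semitones apart.

13 semitones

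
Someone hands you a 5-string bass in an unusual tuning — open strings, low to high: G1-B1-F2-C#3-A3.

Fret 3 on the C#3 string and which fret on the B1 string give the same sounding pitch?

17

C#3 at fret 3 is C#3 + 3 semitones = E3.
The open B1 string is 14 semitones below the open C#3, so the same pitch on the B1 string lies at fret 3 + 14 = 17.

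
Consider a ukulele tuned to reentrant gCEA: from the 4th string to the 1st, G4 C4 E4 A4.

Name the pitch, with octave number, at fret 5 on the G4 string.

C5

Each fret is one semitone, so G4 + 5 = C5.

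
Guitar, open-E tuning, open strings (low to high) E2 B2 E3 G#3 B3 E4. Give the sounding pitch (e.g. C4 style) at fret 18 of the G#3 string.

D5

Each fret is one semitone, so G#3 + 18 = D5.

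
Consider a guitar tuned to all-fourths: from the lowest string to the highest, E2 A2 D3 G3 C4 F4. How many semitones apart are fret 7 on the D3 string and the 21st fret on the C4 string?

D3 at fret 7 → A3 (MIDI 57); C4 at fret 21 → A5 (MIDI 81).
57 − 81 = -24, so the two pitches are 24 semitones apart, with A5 the higher.

24 semitones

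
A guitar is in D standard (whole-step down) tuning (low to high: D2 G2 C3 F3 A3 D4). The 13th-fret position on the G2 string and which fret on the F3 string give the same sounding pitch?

G2 at fret 13 is G2 + 13 semitones = G#3.
The open F3 string is 10 semitones above the open G2, so the same pitch on the F3 string lies at fret 13 − 10 = 3.

3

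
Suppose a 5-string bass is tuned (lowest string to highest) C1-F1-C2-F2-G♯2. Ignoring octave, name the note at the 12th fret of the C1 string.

C

The open C1 string plus 12 semitones: C–C#–D–D#–…–A#–B–C.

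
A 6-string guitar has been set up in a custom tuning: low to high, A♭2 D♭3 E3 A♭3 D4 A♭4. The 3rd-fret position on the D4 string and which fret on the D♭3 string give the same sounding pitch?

16

D4 at fret 3 is D4 + 3 semitones = F4.
The open D♭3 string is 13 semitones below the open D4, so the same pitch on the D♭3 string lies at fret 3 + 13 = 16.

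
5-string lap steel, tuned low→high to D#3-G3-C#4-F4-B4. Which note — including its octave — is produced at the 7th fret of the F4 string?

C5

The open F4 string plus 7 semitones: F–F#–G–G#–A–A#–B–C.
The walk passes from B into C once, so the octave number goes from 4 to 5.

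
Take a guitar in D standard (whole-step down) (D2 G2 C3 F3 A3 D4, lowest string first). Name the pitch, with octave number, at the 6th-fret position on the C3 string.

Each fret is one semitone, so C3 + 6 = F♯3.
(Equivalently spelled G♭3.)

F♯3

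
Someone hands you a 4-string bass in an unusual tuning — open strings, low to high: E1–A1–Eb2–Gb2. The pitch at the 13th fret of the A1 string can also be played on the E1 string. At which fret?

18

A1 at fret 13 is A1 + 13 semitones = Bb2.
The open E1 string is 5 semitones below the open A1, so the same pitch on the E1 string lies at fret 13 + 5 = 18.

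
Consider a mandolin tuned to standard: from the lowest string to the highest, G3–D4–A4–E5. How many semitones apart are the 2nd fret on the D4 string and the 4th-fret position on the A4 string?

D4 at fret 2 → E4 (MIDI 64); A4 at fret 4 → C♯5 (MIDI 73).
64 − 73 = -9, so the two pitches are 9 semitones apart, with C♯5 the higher.

9 semitones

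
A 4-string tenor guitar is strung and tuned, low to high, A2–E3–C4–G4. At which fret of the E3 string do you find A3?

A3 is 5 semitones above the open E3 (E–F–F#–G–G#–A), so it sits at fret 5.

5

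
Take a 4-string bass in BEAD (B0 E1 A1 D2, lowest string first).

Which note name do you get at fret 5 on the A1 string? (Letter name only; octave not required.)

D

The open A1 string plus 5 semitones: A–A#–B–C–C#–D.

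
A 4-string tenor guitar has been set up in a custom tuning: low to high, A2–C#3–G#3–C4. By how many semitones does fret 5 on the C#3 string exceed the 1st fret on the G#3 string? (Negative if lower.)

C#3 at fret 5 → F#3 (MIDI 54); G#3 at fret 1 → A3 (MIDI 57).
54 − 57 = -3, so the two pitches are 3 semitones apart.

-3 semitones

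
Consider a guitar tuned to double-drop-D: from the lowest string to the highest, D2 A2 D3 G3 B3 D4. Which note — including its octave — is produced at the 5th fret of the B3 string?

The open B3 string plus 5 semitones: B–C–C#–D–D#–E.
The walk passes from B into C once, so the octave number goes from 3 to 4.

E4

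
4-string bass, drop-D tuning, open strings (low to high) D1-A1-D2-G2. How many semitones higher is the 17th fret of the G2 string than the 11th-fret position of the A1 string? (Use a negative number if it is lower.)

G2 at fret 17 → C4 (MIDI 60); A1 at fret 11 → G#2 (MIDI 44).
60 − 44 = 16, so the two pitches are 16 semitones apart.

16 semitones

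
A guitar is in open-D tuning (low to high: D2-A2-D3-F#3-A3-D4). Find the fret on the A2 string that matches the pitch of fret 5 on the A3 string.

17

A3 at fret 5 is A3 + 5 semitones = D4.
The open A2 string is 12 semitones below the open A3, so the same pitch on the A2 string lies at fret 5 + 12 = 17.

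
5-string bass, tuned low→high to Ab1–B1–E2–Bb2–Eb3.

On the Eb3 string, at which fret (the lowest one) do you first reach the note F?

2

From Eb3, count semitones up the chromatic scale until reaching F: Eb–E–F — 2 steps.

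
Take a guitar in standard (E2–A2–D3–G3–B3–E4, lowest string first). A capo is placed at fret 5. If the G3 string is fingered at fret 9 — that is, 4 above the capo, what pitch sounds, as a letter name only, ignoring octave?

E

The capo raises the open G3 by 5 semitones to C4; fretting 4 more gives G3 + 5 + 4 = G3 + 9 semitones, landing on E.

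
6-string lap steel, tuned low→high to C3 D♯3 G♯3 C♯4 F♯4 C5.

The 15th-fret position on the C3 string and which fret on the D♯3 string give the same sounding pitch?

12

Fret 15 on C3 is MIDI 48 + 15 = 63 (D♯4). On the D♯3 string (open MIDI 51), that pitch is 63 − 51 = fret 12.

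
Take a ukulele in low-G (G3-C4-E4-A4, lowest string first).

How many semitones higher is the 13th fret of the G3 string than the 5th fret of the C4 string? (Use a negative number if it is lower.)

G3 at fret 13 → G#4 (MIDI 68); C4 at fret 5 → F4 (MIDI 65).
68 − 65 = 3, so the two pitches are 3 semitones apart.

3 semitones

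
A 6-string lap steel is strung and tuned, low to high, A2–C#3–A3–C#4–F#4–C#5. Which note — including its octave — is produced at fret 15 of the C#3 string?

Each fret is one semitone, so C#3 + 15 = E4.

E4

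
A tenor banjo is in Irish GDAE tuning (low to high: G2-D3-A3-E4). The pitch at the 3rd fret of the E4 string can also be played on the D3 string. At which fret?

E4 at fret 3 is E4 + 3 semitones = G4.
The open D3 string is 14 semitones below the open E4, so the same pitch on the D3 string lies at fret 3 + 14 = 17.

17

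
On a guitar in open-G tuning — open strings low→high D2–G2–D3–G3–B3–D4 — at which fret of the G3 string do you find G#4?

13

G#4 is 13 semitones above the open G3 (G–G#–A–A#–…–F#–G–G#), so it sits at fret 13.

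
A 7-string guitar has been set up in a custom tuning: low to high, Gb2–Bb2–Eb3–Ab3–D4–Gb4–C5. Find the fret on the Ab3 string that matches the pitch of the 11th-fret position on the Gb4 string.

Gb4 at fret 11 is Gb4 + 11 semitones = F5.
The open Ab3 string is 10 semitones below the open Gb4, so the same pitch on the Ab3 string lies at fret 11 + 10 = 21.

21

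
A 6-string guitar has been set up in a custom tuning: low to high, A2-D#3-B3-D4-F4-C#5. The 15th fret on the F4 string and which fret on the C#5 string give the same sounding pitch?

7

F4 at fret 15 is F4 + 15 semitones = G#5.
The open C#5 string is 8 semitones above the open F4, so the same pitch on the C#5 string lies at fret 15 − 8 = 7.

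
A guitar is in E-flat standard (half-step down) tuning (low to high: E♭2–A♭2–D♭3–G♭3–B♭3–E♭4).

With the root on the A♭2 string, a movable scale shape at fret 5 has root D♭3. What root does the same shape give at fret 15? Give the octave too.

Moving from fret 5 to fret 15 shifts the root by 10 semitones.
D♭3 up 10 semitones is B3.

B3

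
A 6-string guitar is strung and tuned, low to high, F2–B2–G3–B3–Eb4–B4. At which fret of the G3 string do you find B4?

B4 is 16 semitones above the open G3 (G–Ab–A–Bb–…–A–Bb–B), so it sits at fret 16.

16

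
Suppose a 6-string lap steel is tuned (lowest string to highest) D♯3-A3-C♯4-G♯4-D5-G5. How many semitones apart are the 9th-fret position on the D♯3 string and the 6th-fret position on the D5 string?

D♯3 at fret 9 → C4 (MIDI 60); D5 at fret 6 → G♯5 (MIDI 80).
60 − 80 = -20, so the two pitches are 20 semitones apart, with G♯5 the higher.

20 semitones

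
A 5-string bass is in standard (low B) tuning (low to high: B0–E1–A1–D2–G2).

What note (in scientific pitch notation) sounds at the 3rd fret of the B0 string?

D1

The open B0 string plus 3 semitones: B–C–C#–D.
The walk passes from B into C once, so the octave number goes from 0 to 1.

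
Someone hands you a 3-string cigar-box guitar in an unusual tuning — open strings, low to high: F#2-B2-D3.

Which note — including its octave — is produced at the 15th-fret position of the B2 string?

D4

Each fret is one semitone, so B2 + 15 = D4.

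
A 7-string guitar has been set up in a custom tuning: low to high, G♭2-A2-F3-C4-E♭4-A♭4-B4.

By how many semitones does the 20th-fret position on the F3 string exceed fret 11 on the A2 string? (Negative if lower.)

F3 at fret 20 → D♭5 (MIDI 73); A2 at fret 11 → A♭3 (MIDI 56).
73 − 56 = 17, so the two pitches are 17 semitones apart.

17 semitones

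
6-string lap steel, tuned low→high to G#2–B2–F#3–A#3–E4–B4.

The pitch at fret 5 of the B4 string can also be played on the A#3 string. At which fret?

18

B4 at fret 5 is B4 + 5 semitones = E5.
The open A#3 string is 13 semitones below the open B4, so the same pitch on the A#3 string lies at fret 5 + 13 = 18.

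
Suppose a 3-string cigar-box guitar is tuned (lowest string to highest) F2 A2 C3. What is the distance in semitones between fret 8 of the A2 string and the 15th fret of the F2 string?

A2 at fret 8 → F3 (MIDI 53); F2 at fret 15 → G♯3 (MIDI 56).
53 − 56 = -3, so the two pitches are 3 semitones apart, with G♯3 the higher.

3 semitones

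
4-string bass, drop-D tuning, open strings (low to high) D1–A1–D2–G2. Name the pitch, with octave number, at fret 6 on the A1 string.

D♯2

The open A1 string plus 6 semitones: A–A#–B–C–C#–D–D#.
The walk passes from B into C once, so the octave number goes from 1 to 2.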